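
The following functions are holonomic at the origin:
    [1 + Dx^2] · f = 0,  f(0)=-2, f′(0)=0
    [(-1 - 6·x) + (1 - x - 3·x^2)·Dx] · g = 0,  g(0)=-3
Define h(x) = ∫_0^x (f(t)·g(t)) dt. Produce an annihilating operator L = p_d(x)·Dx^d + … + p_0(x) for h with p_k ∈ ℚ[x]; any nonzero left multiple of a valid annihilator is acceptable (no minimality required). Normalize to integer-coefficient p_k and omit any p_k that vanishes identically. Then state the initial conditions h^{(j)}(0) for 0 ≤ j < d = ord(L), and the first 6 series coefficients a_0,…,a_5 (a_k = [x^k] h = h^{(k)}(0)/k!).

f: a_k = -2, 0, 1, 0, -1/12, 0, …
g: a_k = -3, -3, -12, -21, -57, -120, …
h₀=f·g: eliminate ⇒ L₀, order ≤ 2·1.
Integrate: L := L₀·Dx.
L = (5 + x + 3·x^2)·Dx + (2 + 12·x)·Dx^2 + (-1 + x + 3·x^2)·Dx^3  (order 3).
h: a_k = 0, 6, 3, 7, 39/4, 409/20, …
ICs: h(0) = 0, h′(0) = 6, h′′(0) = 6.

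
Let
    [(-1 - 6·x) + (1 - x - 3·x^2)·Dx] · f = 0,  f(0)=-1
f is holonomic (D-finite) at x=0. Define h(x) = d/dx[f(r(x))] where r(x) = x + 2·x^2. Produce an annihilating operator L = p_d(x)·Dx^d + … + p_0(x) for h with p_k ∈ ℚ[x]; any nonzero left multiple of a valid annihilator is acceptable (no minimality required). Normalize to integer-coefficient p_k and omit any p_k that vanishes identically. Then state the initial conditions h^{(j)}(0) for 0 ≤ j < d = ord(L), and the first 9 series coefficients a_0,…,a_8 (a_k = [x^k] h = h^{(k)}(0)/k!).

f: a_k = -1, -1, -4, -7, -19, -40, -97, -217, -508, …
h₀=f(r): pull back L_f along r ⇒ L₀.
Differentiate: ansatz ord ≤ ord L₀ ⇒ L.
L = (12 + 102·x + 366·x^2 + 1008·x^3 + 2808·x^4 + 4320·x^5 + 2880·x^6) + (-1 - 9·x - 21·x^2 + 50·x^3 + 360·x^4 + 792·x^5 + 1008·x^6 + 576·x^7)·Dx  (order 1).
h: a_k = -1, -12, -69, -308, -1380, -6054, -25123, -102960, -416115, …
ICs: h(0) = -1.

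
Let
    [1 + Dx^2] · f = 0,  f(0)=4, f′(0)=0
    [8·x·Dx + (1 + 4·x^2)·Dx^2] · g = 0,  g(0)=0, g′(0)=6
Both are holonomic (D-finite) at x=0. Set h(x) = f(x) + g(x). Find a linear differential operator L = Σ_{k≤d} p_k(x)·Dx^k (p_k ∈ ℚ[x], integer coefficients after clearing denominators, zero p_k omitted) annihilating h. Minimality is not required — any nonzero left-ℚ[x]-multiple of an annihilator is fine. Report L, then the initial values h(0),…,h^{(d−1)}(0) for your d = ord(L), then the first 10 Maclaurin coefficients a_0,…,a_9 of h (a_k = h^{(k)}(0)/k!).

L = (-376·x + 1600·x^3 + 128·x^5)·Dx + (-7 + 76·x^2 + 432·x^4 + 64·x^6)·Dx^2 + (-376·x + 1600·x^3 + 128·x^5)·Dx^3 + (-7 + 76·x^2 + 432·x^4 + 64·x^6)·Dx^4  (order 4).
h: a_k = 4, 6, -2, -8, 1/6, 96/5, -1/180, -384/7, 1/10080, 512/3, …
ICs: h(0) = 4, h′(0) = 6, h′′(0) = -4, h′′′(0) = -48.

f: a_k = 4, 0, -2, 0, 1/6, 0, -1/180, 0, 1/10080, 0, …
g: a_k = 0, 6, 0, -8, 0, 96/5, 0, -384/7, 0, 512/3, …
h₀=f+g: left-lcm gives L₀, ord ≤ 4.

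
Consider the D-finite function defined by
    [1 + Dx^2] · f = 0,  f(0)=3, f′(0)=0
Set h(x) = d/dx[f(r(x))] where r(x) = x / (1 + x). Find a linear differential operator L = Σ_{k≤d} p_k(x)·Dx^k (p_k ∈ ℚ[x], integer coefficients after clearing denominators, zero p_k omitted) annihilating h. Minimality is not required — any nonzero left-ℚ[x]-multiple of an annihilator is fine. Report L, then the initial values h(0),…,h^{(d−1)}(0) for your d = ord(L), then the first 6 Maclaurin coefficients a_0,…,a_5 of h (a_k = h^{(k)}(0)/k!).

L = (7 + 12·x + 6·x^2) + (6 + 18·x + 18·x^2 + 6·x^3)·Dx + (1 + 4·x + 6·x^2 + 4·x^3 + x^4)·Dx^2  (order 2).
h: a_k = 0, -3, 9, -35/2, 55/2, -1501/40, …
ICs: h(0) = 0, h′(0) = -3.

f: a_k = 3, 0, -3/2, 0, 1/8, 0, …
Change of var in L_f (x↦r) gives L₀.
h₀' ⇒ L via d/dx closure of L₀.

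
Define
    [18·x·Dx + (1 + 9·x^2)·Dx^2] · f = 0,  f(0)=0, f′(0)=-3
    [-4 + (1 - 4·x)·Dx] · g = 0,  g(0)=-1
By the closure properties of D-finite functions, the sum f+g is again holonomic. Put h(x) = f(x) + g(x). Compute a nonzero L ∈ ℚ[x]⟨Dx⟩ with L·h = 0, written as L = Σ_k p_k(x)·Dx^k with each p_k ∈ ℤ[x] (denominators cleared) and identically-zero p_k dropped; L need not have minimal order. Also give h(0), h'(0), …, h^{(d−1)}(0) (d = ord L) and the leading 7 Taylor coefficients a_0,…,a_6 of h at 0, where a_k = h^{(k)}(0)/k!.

f: a_k = 0, -3, 0, 9, 0, -243/5, 0, …
g: a_k = -1, -4, -16, -64, -256, -1024, -4096, …
L₀ := lclm(L_f,L_g); ord L₀ ≤ 2+1.
L = (72 - 1152·x - 1944·x^2)·Dx + (-57 + 72·x - 765·x^2 - 1944·x^3)·Dx^2 + (4 - 7·x - 63·x^3 - 324·x^4)·Dx^3  (order 3).
h: a_k = -1, -7, -16, -55, -256, -5363/5, -4096, …
ICs: h(0) = -1, h′(0) = -7, h′′(0) = -32.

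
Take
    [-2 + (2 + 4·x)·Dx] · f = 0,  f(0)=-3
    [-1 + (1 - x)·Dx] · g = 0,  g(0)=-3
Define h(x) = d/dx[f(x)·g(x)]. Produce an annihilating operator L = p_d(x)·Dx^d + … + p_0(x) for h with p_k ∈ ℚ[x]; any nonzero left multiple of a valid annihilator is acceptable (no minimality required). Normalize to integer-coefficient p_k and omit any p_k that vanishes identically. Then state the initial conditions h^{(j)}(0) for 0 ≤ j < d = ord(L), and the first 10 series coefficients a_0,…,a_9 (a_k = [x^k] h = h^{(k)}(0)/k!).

f: a_k = -3, -3, 3/2, -3/2, 15/8, -21/8, 63/16, -99/16, 1287/128, -2145/128, …
g: a_k = -3, -3, -3, -3, -3, -3, -3, -3, -3, -3, …
h₀=f·g: eliminate ⇒ L₀, order ≤ 1·1.
Derive L from L₀ (diff closure).
L = (3 + 12·x + 3·x^2) + (-2 - 3·x + 3·x^2 + 2·x^3)·Dx  (order 1).
h: a_k = 18, 27, 54, 99/2, 405/4, 405/8, 189, -405/16, 27135/64, -49095/128, …
ICs: h(0) = 18.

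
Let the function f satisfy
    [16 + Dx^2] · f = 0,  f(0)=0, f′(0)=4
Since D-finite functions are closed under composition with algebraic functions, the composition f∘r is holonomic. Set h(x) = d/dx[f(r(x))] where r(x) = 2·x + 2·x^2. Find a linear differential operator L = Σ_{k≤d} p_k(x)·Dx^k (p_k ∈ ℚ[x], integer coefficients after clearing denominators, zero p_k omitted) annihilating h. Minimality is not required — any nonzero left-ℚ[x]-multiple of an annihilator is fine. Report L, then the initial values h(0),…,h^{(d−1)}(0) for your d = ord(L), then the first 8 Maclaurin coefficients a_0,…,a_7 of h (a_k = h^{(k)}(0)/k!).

L = (76 + 512·x + 1536·x^2 + 2048·x^3 + 1024·x^4) + (-6 - 12·x)·Dx + (1 + 4·x + 4·x^2)·Dx^2  (order 2).
h: a_k = 8, 16, -256, -1024, 256/3, 7680, 729088/45, -65536/45, …
ICs: h(0) = 8, h′(0) = 16.

f: a_k = 0, 4, 0, -32/3, 0, 128/15, 0, -1024/315, …
Change of var in L_f (x↦r) gives L₀.
h=h₀': d/dx-closure on L₀ ⇒ L.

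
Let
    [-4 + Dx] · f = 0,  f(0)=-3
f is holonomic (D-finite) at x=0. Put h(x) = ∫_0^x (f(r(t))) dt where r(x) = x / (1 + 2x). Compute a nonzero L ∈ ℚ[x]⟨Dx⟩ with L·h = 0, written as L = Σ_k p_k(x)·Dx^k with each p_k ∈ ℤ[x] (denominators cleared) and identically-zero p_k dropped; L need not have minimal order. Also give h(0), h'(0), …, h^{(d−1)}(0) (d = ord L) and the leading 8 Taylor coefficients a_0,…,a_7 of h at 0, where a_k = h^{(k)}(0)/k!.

f: a_k = -3, -12, -24, -32, -32, -128/5, -256/15, -1024/105, …
L₀ from L_f via x↦r, Dx↦r'^{-1}Dx.
Integrate: L := L₀·Dx.
L = -4·Dx + (1 + 4·x + 4·x^2)·Dx^2  (order 2).
h: a_k = 0, -3, -6, 0, 4, -32/5, 32/5, -256/105, …
ICs: h(0) = 0, h′(0) = -3.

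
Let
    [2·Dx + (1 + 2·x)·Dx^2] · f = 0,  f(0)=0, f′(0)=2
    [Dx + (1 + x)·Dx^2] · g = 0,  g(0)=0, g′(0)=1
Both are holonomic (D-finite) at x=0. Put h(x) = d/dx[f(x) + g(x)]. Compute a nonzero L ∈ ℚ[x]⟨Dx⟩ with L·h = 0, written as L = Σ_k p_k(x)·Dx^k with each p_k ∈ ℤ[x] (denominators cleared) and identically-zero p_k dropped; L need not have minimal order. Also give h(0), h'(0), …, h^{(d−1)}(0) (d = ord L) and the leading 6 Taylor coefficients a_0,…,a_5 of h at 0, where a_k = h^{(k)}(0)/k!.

L = 4 + (6 + 8·x)·Dx + (1 + 3·x + 2·x^2)·Dx^2  (order 2).
h: a_k = 3, -5, 9, -17, 33, -65, …
ICs: h(0) = 3, h′(0) = -5.

f: a_k = 0, 2, -2, 8/3, -4, 32/5, …
g: a_k = 0, 1, -1/2, 1/3, -1/4, 1/5, …
f+g: L₀ = lclm(L_f,L_g), ord ≤ 2+2.
Differentiate: ansatz ord ≤ ord L₀ ⇒ L.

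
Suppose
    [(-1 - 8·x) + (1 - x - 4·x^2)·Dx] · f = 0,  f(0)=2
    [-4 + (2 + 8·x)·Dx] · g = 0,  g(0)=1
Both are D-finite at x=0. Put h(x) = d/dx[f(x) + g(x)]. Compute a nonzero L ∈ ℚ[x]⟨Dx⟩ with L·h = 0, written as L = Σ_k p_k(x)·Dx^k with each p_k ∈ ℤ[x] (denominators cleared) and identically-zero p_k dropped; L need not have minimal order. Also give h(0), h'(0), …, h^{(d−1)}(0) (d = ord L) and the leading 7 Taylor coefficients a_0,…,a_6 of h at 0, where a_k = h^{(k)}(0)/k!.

f: a_k = 2, 2, 10, 18, 58, 130, 362, …
g: a_k = 1, 2, -2, 4, -10, 28, -84, …
Weyl lclm of L_f,L_g ⇒ L₀ (ord ≤ 2).
Derive L from L₀ (diff closure).
L = (-114 - 780·x - 2688·x^2 - 2688·x^3 - 3840·x^4) + (-21 - 420·x - 2778·x^2 - 7200·x^3 - 10272·x^4 - 11520·x^5)·Dx + (6 + 57·x + 153·x^2 + 4·x^3 - 816·x^4 - 2624·x^5 - 2560·x^6)·Dx^2  (order 2).
h: a_k = 4, 16, 66, 192, 790, 1668, 8022, …
ICs: h(0) = 4, h′(0) = 16.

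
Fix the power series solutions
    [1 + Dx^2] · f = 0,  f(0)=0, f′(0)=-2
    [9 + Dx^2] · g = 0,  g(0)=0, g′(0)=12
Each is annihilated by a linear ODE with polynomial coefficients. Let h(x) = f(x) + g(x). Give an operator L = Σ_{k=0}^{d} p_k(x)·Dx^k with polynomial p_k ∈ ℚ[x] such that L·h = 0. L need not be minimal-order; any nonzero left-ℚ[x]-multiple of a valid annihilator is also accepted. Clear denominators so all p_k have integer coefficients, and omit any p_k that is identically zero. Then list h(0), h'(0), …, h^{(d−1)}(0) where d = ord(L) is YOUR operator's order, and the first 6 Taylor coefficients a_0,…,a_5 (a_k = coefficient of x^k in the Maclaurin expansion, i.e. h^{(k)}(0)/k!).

L = 9 + 10·Dx^2 + Dx^4  (order 4).
h: a_k = 0, 10, 0, -53/3, 0, 97/12, …
ICs: h(0) = 0, h′(0) = 10, h′′(0) = 0, h′′′(0) = -106.

f: a_k = 0, -2, 0, 1/3, 0, -1/60, …
g: a_k = 0, 12, 0, -18, 0, 81/10, …
Sum ⇒ L₀ = lclm(L_f,L_g) in ℚ(x)⟨Dx⟩.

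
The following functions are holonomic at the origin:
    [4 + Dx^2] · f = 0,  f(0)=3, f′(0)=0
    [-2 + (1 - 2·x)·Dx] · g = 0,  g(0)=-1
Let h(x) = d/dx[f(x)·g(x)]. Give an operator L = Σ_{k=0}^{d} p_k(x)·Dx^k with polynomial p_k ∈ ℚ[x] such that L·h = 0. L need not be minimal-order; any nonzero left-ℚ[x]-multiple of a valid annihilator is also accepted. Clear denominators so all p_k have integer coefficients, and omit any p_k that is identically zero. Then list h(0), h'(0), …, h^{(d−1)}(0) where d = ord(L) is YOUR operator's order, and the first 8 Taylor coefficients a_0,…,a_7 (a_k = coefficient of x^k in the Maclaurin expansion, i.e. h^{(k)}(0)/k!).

L = (-4 - 16·x + 16·x^2) + (-4 + 8·x)·Dx + (1 - 4·x + 4·x^2)·Dx^2  (order 2).
h: a_k = -6, -12, -36, -104, -260, -3112/5, -21784/15, -69712/21, …
ICs: h(0) = -6, h′(0) = -12.

f: a_k = 3, 0, -6, 0, 2, 0, -4/15, 0, …
g: a_k = -1, -2, -4, -8, -16, -32, -64, -128, …
Sym-product of L_f,L_g gives L₀ (≤ ord 2).
h₀' ⇒ L via d/dx closure of L₀.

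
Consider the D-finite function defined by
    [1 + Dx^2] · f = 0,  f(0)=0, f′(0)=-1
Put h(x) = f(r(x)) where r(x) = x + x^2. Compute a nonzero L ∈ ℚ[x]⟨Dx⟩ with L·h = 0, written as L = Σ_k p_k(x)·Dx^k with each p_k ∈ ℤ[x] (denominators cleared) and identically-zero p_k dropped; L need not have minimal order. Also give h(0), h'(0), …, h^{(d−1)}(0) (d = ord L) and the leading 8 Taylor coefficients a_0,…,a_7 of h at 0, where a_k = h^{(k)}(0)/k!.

f: a_k = 0, -1, 0, 1/6, 0, -1/120, 0, 1/5040, …
L₀ from L_f via x↦r, Dx↦r'^{-1}Dx.
L = (1 + 6·x + 12·x^2 + 8·x^3) - 2·Dx + (1 + 2·x)·Dx^2  (order 2).
h: a_k = 0, -1, -1, 1/6, 1/2, 59/120, 1/8, -419/5040, …
ICs: h(0) = 0, h′(0) = -1.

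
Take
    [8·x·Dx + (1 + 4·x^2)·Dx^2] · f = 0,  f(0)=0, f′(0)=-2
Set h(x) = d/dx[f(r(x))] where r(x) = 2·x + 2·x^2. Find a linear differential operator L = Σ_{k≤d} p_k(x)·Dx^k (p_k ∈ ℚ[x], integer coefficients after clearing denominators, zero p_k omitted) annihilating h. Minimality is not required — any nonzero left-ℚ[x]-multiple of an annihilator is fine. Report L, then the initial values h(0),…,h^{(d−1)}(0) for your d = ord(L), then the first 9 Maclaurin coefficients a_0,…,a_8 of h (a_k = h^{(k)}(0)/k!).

f: a_k = 0, -2, 0, 8/3, 0, -32/5, 0, 128/7, 0, …
f∘r: x↦r, Dx↦Dx/r' in L_f ⇒ L₀.
Derive L from L₀ (diff closure).
L = (-2 + 32·x + 128·x^2 + 192·x^3 + 96·x^4) + (1 + 2·x + 16·x^2 + 64·x^3 + 80·x^4 + 32·x^5)·Dx  (order 1).
h: a_k = -4, -8, 64, 256, -704, -6016, 2048, 114688, 171008, …
ICs: h(0) = -4.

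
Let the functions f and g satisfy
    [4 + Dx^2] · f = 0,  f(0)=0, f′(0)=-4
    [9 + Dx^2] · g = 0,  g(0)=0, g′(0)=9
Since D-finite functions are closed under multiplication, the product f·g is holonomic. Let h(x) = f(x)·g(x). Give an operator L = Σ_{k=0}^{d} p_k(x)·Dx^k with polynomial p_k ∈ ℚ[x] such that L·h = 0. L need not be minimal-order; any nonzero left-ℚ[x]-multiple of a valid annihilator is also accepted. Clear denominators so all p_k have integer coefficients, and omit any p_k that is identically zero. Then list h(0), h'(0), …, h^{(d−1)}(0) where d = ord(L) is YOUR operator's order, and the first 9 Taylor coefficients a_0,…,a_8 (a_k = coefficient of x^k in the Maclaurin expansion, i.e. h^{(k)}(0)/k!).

L = 25 + 26·Dx^2 + Dx^4  (order 4).
h: a_k = 0, 0, -36, 0, 78, 0, -651/10, 0, 4069/140, …
ICs: h(0) = 0, h′(0) = 0, h′′(0) = -72, h′′′(0) = 0.

f: a_k = 0, -4, 0, 8/3, 0, -8/15, 0, 16/315, 0, …
g: a_k = 0, 9, 0, -27/2, 0, 243/40, 0, -729/560, 0, …
Product ⇒ symmetric product L₀, ord ≤ 4.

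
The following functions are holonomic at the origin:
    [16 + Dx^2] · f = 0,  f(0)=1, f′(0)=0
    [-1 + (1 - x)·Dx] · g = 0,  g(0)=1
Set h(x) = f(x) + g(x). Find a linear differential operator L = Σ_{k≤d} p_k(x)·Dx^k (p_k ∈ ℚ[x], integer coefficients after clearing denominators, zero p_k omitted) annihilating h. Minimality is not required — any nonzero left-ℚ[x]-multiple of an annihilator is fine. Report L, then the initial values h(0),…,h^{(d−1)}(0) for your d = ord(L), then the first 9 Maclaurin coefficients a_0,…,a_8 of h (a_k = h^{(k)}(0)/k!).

L = (-176 + 256·x - 128·x^2) + (144 - 400·x + 384·x^2 - 128·x^3)·Dx + (-11 + 16·x - 8·x^2)·Dx^2 + (9 - 25·x + 24·x^2 - 8·x^3)·Dx^3  (order 3).
h: a_k = 2, 1, -7, 1, 35/3, 1, -211/45, 1, 827/315, …
ICs: h(0) = 2, h′(0) = 1, h′′(0) = -14.

f: a_k = 1, 0, -8, 0, 32/3, 0, -256/45, 0, 512/315, …
g: a_k = 1, 1, 1, 1, 1, 1, 1, 1, 1, …
Weyl lclm of L_f,L_g ⇒ L₀ (ord ≤ 3).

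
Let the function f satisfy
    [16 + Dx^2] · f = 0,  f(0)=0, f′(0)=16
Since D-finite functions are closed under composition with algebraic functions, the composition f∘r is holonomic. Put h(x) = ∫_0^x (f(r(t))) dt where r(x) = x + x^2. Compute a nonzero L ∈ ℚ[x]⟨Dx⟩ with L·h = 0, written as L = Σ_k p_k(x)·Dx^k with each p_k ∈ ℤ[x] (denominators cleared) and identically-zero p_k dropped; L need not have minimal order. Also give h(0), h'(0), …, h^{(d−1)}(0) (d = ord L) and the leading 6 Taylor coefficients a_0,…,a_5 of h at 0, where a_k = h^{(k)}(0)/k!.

L = (16 + 96·x + 192·x^2 + 128·x^3)·Dx - 2·Dx^2 + (1 + 2·x)·Dx^3  (order 3).
h: a_k = 0, 0, 8, 16/3, -32/3, -128/5, …
ICs: h(0) = 0, h′(0) = 0, h′′(0) = 16.

f: a_k = 0, 16, 0, -128/3, 0, 512/15, …
Substitute x→r, Dx→(1/r')Dx; clear ⇒ L₀.
∫: right-multiply L₀ by Dx.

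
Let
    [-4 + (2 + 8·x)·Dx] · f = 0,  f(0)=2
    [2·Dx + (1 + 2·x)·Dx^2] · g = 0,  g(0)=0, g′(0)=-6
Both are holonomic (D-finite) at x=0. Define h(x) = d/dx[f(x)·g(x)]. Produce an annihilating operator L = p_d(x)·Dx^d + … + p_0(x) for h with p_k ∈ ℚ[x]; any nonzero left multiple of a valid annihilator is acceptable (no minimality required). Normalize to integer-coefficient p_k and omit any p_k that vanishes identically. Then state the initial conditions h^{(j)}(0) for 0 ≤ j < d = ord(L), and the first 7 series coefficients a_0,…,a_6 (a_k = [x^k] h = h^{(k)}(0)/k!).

L = (2 + 16·x + 8·x^2) + (7 + 54·x + 120·x^2 + 64·x^3)·Dx + (1 + 11·x + 42·x^2 + 64·x^3 + 32·x^4)·Dx^2  (order 2).
h: a_k = -12, -24, 96, -320, 1048, -17424/5, 59328/5, …
ICs: h(0) = -12, h′(0) = -24.

f: a_k = 2, 4, -4, 8, -20, 56, -168, …
g: a_k = 0, -6, 6, -8, 12, -96/5, 32, …
f·g: L₀ = L_f ⊗_s L_g, ord ≤ 1·2.
Derive L from L₀ (diff closure).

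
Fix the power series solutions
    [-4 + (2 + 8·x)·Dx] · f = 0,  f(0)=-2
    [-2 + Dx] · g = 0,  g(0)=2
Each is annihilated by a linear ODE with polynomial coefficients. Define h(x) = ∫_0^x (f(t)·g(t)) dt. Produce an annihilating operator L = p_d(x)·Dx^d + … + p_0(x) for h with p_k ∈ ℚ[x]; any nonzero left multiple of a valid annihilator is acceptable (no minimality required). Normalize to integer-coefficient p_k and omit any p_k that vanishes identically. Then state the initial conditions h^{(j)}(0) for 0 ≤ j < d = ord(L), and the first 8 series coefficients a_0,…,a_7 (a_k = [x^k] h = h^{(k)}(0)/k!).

L = (-4 - 8·x)·Dx + (1 + 4·x)·Dx^2  (order 2).
h: a_k = 0, -4, -8, -16/3, -16/3, 32/15, -448/45, 7808/315, …
ICs: h(0) = 0, h′(0) = -4.

f: a_k = -2, -4, 4, -8, 20, -56, 168, -528, …
g: a_k = 2, 4, 4, 8/3, 4/3, 8/15, 8/45, 16/315, …
Sym-product of L_f,L_g gives L₀ (≤ ord 1).
h=∫h₀ ⇒ L = L₀·Dx.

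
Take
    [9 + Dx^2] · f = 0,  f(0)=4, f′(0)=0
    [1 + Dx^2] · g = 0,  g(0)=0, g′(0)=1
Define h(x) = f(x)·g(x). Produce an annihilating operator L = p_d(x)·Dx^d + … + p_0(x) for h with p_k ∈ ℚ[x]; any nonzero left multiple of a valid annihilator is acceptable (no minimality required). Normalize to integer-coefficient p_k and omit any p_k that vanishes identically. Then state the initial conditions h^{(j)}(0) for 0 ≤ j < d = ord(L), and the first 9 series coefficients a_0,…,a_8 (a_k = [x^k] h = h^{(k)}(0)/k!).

f: a_k = 4, 0, -18, 0, 27/2, 0, -81/20, 0, 729/1120, …
g: a_k = 0, 1, 0, -1/6, 0, 1/120, 0, -1/5040, 0, …
L₀ := L_f ⊗_s L_g (sym. prod.), ord ≤ 4.
L = 64 + 20·Dx^2 + Dx^4  (order 4).
h: a_k = 0, 4, 0, -56/3, 0, 248/15, 0, -2032/315, 0, …
ICs: h(0) = 0, h′(0) = 4, h′′(0) = 0, h′′′(0) = -112.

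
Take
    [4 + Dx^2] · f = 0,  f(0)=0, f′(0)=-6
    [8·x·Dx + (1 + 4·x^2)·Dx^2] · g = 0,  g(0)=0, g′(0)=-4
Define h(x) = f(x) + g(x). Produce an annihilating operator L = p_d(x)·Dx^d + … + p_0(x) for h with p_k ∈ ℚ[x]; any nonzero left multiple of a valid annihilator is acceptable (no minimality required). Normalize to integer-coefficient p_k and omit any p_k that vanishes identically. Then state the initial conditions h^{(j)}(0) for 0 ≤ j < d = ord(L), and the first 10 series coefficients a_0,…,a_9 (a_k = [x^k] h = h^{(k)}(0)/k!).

L = (-352·x + 1792·x^3 + 512·x^5)·Dx + (-4 + 112·x^2 + 576·x^4 + 256·x^6)·Dx^2 + (-88·x + 448·x^3 + 128·x^5)·Dx^3 + (-1 + 28·x^2 + 144·x^4 + 64·x^6)·Dx^4  (order 4).
h: a_k = 0, -10, 0, 28/3, 0, -68/5, 0, 3848/105, 0, -107524/945, …
ICs: h(0) = 0, h′(0) = -10, h′′(0) = 0, h′′′(0) = 56.

f: a_k = 0, -6, 0, 4, 0, -4/5, 0, 8/105, 0, -4/945, …
g: a_k = 0, -4, 0, 16/3, 0, -64/5, 0, 256/7, 0, -1024/9, …
f+g: L₀ = lclm(L_f,L_g), ord ≤ 2+2.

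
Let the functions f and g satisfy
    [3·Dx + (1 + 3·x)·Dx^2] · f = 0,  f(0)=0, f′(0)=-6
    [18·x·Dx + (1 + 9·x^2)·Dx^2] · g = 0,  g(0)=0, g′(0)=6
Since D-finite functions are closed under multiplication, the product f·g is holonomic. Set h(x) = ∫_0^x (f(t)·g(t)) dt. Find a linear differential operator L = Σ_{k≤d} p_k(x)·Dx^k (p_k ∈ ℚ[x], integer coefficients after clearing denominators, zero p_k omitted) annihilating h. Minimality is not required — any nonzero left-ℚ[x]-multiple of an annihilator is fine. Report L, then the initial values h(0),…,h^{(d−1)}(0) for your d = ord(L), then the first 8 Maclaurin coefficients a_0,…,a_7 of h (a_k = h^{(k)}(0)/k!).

L = (648 + 3564·x + 19440·x^2 + 113724·x^3 + 262440·x^4 + 341172·x^5 + 236196·x^7)·Dx^2 + (162 + 3348·x + 24948·x^2 + 117612·x^3 + 396576·x^4 + 813564·x^5 + 918540·x^6 + 236196·x^7 + 826686·x^8)·Dx^3 + (36 + 576·x + 5184·x^2 + 25272·x^3 + 87480·x^4 + 227448·x^5 + 419904·x^6 + 472392·x^7 + 236196·x^8 + 472392·x^9)·Dx^4 + (5 + 54·x + 333·x^2 + 1512·x^3 + 5346·x^4 + 14580·x^5 + 30618·x^6 + 52488·x^7 + 59049·x^8 + 39366·x^9 + 59049·x^10)·Dx^5  (order 5).
h: a_k = 0, 0, 0, -12, 27/2, 0, 27/2, -4212/35, …
ICs: h(0) = 0, h′(0) = 0, h′′(0) = 0, h′′′(0) = -72, h′′′′(0) = 324.

f: a_k = 0, -6, 9, -18, 81/2, -486/5, 243, -4374/7, …
g: a_k = 0, 6, 0, -18, 0, 486/5, 0, -4374/7, …
f·g: L₀ = L_f ⊗_s L_g, ord ≤ 2·2.
Integrate: L := L₀·Dx.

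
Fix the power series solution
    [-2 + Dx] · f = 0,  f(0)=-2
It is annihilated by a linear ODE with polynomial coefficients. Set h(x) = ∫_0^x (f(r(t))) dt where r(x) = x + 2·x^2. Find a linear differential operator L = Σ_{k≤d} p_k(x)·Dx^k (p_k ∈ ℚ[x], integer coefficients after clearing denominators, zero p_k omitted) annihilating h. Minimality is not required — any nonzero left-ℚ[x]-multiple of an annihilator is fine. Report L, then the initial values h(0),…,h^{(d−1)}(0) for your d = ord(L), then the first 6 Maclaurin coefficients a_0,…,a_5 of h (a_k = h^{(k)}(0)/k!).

L = (-2 - 8·x)·Dx + Dx^2  (order 2).
h: a_k = 0, -2, -2, -4, -14/3, -20/3, …
ICs: h(0) = 0, h′(0) = -2.

f: a_k = -2, -4, -4, -8/3, -4/3, -8/15, …
Change of var in L_f (x↦r) gives L₀.
h=∫h₀ ⇒ L = L₀·Dx.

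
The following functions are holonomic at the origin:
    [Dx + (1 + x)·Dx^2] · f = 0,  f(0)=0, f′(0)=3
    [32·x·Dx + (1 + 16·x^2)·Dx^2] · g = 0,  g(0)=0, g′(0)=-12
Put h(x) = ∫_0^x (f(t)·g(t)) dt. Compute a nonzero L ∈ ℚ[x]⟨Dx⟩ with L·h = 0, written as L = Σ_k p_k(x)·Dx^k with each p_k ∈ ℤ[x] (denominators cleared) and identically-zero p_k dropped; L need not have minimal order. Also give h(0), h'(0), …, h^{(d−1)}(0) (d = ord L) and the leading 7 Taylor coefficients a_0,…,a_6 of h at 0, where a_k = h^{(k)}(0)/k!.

L = (4224 + 8384·x + 204800·x^2 + 531456·x^3 + 491520·x^4 + 212992·x^5 + 262144·x^7)·Dx^2 + (4098 + 28864·x + 258368·x^2 + 1045504·x^3 + 1798144·x^4 + 1523712·x^5 + 573440·x^6 + 786432·x^7 + 917504·x^8)·Dx^3 + (132 + 8644·x + 37632·x^2 + 196032·x^3 + 614400·x^4 + 955392·x^5 + 786432·x^6 + 540672·x^7 + 786432·x^8 + 524288·x^9)·Dx^4 + (65 + 258·x + 2497·x^2 + 8576·x^3 + 30336·x^4 + 76800·x^5 + 118272·x^6 + 98304·x^7 + 98304·x^8 + 131072·x^9 + 65536·x^10)·Dx^5  (order 5).
h: a_k = 0, 0, 0, -12, 9/2, 36, -29/2, …
ICs: h(0) = 0, h′(0) = 0, h′′(0) = 0, h′′′(0) = -72, h′′′′(0) = 108.

f: a_k = 0, 3, -3/2, 1, -3/4, 3/5, -1/2, …
g: a_k = 0, -12, 0, 64, 0, -3072/5, 0, …
f·g: L₀ = L_f ⊗_s L_g, ord ≤ 2·2.
h=∫h₀ ⇒ L = L₀·Dx.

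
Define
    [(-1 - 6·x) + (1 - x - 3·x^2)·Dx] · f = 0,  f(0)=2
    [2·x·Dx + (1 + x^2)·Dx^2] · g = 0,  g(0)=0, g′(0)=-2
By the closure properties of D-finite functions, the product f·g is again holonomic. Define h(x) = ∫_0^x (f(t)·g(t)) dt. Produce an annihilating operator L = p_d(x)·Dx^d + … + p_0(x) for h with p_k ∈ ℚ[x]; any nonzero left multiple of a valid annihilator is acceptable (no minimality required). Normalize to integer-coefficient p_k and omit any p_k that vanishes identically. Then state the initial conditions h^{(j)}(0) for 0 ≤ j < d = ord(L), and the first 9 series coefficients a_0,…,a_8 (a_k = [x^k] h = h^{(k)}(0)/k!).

f: a_k = 2, 2, 8, 14, 38, 80, 194, 434, 1016, …
g: a_k = 0, -2, 0, 2/3, 0, -2/5, 0, 2/7, 0, …
L₀ := L_f ⊗_s L_g (sym. prod.), ord ≤ 2.
h=∫h₀ ⇒ L = L₀·Dx.
L = (6 + 2·x + 18·x^2)·Dx + (2 + 10·x + 4·x^2 + 18·x^3)·Dx^2 + (-1 + x + 2·x^2 + x^3 + 3·x^4)·Dx^3  (order 3).
h: a_k = 0, 0, -2, -4/3, -11/3, -16/3, -536/45, -2272/105, -9589/210, …
ICs: h(0) = 0, h′(0) = 0, h′′(0) = -4.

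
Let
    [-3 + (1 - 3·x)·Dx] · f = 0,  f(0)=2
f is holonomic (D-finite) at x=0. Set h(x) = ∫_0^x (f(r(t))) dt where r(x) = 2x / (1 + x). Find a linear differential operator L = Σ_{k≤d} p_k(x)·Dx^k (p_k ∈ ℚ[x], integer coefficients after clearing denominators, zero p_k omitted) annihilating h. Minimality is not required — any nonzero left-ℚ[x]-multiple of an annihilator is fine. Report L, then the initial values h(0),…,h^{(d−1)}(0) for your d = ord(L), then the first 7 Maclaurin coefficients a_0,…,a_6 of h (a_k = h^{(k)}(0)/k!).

f: a_k = 2, 6, 18, 54, 162, 486, 1458, …
f∘r: x↦r, Dx↦Dx/r' in L_f ⇒ L₀.
∫: right-multiply L₀ by Dx.
L = 6·Dx + (-1 + 4·x + 5·x^2)·Dx^2  (order 2).
h: a_k = 0, 2, 6, 20, 75, 300, 1250, …
ICs: h(0) = 0, h′(0) = 2.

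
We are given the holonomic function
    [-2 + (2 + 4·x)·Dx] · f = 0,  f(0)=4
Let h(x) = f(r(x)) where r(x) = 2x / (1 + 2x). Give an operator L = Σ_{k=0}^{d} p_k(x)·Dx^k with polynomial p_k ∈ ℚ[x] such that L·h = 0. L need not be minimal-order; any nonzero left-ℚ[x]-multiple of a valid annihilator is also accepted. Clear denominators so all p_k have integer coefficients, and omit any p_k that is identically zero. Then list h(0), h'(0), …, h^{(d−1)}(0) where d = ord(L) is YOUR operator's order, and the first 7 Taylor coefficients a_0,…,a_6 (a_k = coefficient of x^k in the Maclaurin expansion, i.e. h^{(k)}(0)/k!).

L = -2 + (1 + 8·x + 12·x^2)·Dx  (order 1).
h: a_k = 4, 8, -24, 80, -296, 1200, -5232, …
ICs: h(0) = 4.

f: a_k = 4, 4, -2, 2, -5/2, 7/2, -21/4, …
Substitute x→r, Dx→(1/r')Dx; clear ⇒ L₀.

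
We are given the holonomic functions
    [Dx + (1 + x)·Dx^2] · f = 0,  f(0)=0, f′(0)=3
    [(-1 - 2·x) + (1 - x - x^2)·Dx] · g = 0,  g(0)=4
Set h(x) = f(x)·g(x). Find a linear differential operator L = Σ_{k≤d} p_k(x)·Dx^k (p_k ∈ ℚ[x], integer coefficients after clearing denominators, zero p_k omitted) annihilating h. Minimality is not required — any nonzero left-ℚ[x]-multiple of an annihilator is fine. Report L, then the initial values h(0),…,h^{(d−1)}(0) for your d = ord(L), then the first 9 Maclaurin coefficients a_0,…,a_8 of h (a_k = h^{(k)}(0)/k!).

L = (3 + 4·x) + (1 + 7·x + 5·x^2)·Dx + (-1 + 2·x^2 + x^3)·Dx^2  (order 2).
h: a_k = 0, 12, 6, 22, 25, 247/5, 362/5, 4323/35, 13609/70, …
ICs: h(0) = 0, h′(0) = 12.

f: a_k = 0, 3, -3/2, 1, -3/4, 3/5, -1/2, 3/7, -3/8, …
g: a_k = 4, 4, 8, 12, 20, 32, 52, 84, 136, …
h₀=f·g: eliminate ⇒ L₀, order ≤ 2·1.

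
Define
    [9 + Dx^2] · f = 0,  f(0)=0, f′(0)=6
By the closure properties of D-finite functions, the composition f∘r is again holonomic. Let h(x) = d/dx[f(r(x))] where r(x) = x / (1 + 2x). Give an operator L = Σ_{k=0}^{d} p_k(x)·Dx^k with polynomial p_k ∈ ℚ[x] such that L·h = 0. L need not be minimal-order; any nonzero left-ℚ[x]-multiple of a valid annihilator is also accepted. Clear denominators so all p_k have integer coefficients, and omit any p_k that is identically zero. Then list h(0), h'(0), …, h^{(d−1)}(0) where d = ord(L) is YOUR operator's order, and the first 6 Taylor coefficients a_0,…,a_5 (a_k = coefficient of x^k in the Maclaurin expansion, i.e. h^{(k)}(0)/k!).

L = (33 + 96·x + 96·x^2) + (12 + 72·x + 144·x^2 + 96·x^3)·Dx + (1 + 8·x + 24·x^2 + 32·x^3 + 16·x^4)·Dx^2  (order 2).
h: a_k = 6, -24, 45, 24, -2319/4, 2925, …
ICs: h(0) = 6, h′(0) = -24.

f: a_k = 0, 6, 0, -9, 0, 81/20, …
L₀ from L_f via x↦r, Dx↦r'^{-1}Dx.
Differentiate: ansatz ord ≤ ord L₀ ⇒ L.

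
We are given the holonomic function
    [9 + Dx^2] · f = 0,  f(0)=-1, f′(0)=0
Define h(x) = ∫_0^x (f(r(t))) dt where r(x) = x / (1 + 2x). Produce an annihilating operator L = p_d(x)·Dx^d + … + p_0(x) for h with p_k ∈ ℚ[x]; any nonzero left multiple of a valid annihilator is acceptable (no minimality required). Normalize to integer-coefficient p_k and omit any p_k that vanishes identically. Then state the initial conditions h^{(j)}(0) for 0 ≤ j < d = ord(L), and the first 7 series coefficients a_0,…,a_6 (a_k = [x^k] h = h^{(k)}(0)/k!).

L = 9·Dx + (4 + 24·x + 48·x^2 + 32·x^3)·Dx^2 + (1 + 8·x + 24·x^2 + 32·x^3 + 16·x^4)·Dx^3  (order 3).
h: a_k = 0, -1, 0, 3/2, -9/2, 81/8, -39/2, …
ICs: h(0) = 0, h′(0) = -1, h′′(0) = 0.

f: a_k = -1, 0, 9/2, 0, -27/8, 0, 81/80, …
Change of var in L_f (x↦r) gives L₀.
h=∫h₀ ⇒ L = L₀·Dx.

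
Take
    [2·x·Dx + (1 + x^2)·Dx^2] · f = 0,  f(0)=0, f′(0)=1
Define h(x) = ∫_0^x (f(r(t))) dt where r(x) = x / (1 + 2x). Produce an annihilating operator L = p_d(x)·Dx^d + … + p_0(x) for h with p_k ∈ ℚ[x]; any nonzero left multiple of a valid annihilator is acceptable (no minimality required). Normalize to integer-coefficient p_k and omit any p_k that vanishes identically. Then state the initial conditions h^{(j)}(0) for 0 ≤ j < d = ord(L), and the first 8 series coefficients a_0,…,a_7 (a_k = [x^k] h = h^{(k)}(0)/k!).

L = (4 + 10·x)·Dx^2 + (1 + 4·x + 5·x^2)·Dx^3  (order 3).
h: a_k = 0, 0, 1/2, -2/3, 11/12, -6/5, 41/30, -22/21, …
ICs: h(0) = 0, h′(0) = 0, h′′(0) = 1.

f: a_k = 0, 1, 0, -1/3, 0, 1/5, 0, -1/7, …
Change of var in L_f (x↦r) gives L₀.
Integrate: L := L₀·Dx.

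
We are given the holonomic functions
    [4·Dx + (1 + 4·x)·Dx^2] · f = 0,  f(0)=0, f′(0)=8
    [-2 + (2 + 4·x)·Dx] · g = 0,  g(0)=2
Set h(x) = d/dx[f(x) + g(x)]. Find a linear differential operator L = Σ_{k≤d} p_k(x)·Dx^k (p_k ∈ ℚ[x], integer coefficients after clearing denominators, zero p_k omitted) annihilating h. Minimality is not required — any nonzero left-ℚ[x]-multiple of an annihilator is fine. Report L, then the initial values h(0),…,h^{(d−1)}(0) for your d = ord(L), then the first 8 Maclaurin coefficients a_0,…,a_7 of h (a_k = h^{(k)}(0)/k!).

L = (20 + 16·x) + (29 + 104·x + 80·x^2)·Dx + (3 + 22·x + 48·x^2 + 32·x^3)·Dx^2  (order 2).
h: a_k = 10, -34, 131, -517, 8227/4, -32831/4, 262375/8, -1049005/8, …
ICs: h(0) = 10, h′(0) = -34.

f: a_k = 0, 8, -16, 128/3, -128, 2048/5, -4096/3, 32768/7, …
g: a_k = 2, 2, -1, 1, -5/4, 7/4, -21/8, 33/8, …
Sum ⇒ L₀ = lclm(L_f,L_g) in ℚ(x)⟨Dx⟩.
h₀' ⇒ L via d/dx closure of L₀.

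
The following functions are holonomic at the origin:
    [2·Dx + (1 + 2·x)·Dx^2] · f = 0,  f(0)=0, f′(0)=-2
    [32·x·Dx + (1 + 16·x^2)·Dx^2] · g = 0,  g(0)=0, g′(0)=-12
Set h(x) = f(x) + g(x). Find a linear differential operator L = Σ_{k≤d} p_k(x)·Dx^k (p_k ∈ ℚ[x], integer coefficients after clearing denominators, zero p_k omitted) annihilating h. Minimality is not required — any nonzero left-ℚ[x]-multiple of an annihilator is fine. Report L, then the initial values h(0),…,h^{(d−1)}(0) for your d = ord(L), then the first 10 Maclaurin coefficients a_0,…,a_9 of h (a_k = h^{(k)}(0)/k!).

L = (-32 - 192·x + 1536·x^2 + 1024·x^3)·Dx + (-20 - 64·x + 576·x^2 + 3072·x^3 + 2048·x^4)·Dx^2 + (-1 + 14·x + 32·x^2 + 256·x^3 + 768·x^4 + 512·x^5)·Dx^3  (order 3).
h: a_k = 0, -14, 2, 184/3, 4, -3104/5, 32/3, 49024/7, 32, -786944/9, …
ICs: h(0) = 0, h′(0) = -14, h′′(0) = 4.

f: a_k = 0, -2, 2, -8/3, 4, -32/5, 32/3, -128/7, 32, -512/9, …
g: a_k = 0, -12, 0, 64, 0, -3072/5, 0, 49152/7, 0, -262144/3, …
h₀=f+g: left-lcm gives L₀, ord ≤ 4.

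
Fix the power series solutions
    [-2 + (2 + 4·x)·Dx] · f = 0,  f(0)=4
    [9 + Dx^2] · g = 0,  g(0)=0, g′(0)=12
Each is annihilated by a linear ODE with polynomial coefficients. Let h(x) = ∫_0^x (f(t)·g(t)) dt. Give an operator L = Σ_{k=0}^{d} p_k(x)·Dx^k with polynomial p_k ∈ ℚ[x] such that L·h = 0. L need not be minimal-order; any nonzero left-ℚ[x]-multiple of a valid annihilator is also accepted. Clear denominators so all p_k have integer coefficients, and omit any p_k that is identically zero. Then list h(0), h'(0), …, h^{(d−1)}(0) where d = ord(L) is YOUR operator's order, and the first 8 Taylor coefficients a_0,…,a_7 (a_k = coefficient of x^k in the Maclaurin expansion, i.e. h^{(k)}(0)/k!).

L = (12 + 36·x + 36·x^2)·Dx + (-2 - 4·x)·Dx^2 + (1 + 4·x + 4·x^2)·Dx^3  (order 3).
h: a_k = 0, 0, 24, 16, -24, -48/5, 32/5, 192/35, …
ICs: h(0) = 0, h′(0) = 0, h′′(0) = 48.

f: a_k = 4, 4, -2, 2, -5/2, 7/2, -21/4, 33/4, …
g: a_k = 0, 12, 0, -18, 0, 81/10, 0, -243/140, …
h₀=f·g: eliminate ⇒ L₀, order ≤ 1·2.
∫: right-multiply L₀ by Dx.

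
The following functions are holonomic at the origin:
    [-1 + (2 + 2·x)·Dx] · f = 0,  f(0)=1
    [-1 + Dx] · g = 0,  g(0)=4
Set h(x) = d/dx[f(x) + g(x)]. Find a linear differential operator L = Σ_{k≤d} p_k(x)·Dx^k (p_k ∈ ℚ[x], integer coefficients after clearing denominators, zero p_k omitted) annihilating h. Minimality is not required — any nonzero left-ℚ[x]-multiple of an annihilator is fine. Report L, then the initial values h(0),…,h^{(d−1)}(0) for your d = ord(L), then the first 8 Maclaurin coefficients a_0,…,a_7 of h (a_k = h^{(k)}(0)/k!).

L = (-5 - 2·x) + (-1 - 8·x - 4·x^2)·Dx + (6 + 10·x + 4·x^2)·Dx^2  (order 2).
h: a_k = 9/2, 15/4, 35/16, 49/96, 233/768, -689/7680, 10907/92160, -134111/1290240, …
ICs: h(0) = 9/2, h′(0) = 15/4.

f: a_k = 1, 1/2, -1/8, 1/16, -5/128, 7/256, -21/1024, 33/2048, …
g: a_k = 4, 4, 2, 2/3, 1/6, 1/30, 1/180, 1/1260, …
f+g: L₀ = lclm(L_f,L_g), ord ≤ 1+1.
Derive L from L₀ (diff closure).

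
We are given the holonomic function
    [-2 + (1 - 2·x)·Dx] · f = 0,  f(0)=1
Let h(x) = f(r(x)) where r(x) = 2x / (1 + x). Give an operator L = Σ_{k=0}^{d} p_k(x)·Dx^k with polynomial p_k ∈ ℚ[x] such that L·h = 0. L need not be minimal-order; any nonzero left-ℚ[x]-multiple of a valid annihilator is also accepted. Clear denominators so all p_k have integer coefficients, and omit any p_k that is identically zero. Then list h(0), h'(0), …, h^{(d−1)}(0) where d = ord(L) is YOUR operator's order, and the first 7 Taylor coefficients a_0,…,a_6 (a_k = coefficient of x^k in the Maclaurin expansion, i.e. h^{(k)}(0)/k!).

f: a_k = 1, 2, 4, 8, 16, 32, 64, …
h₀=f(r): pull back L_f along r ⇒ L₀.
L = 4 + (-1 + 2·x + 3·x^2)·Dx  (order 1).
h: a_k = 1, 4, 12, 36, 108, 324, 972, …
ICs: h(0) = 1.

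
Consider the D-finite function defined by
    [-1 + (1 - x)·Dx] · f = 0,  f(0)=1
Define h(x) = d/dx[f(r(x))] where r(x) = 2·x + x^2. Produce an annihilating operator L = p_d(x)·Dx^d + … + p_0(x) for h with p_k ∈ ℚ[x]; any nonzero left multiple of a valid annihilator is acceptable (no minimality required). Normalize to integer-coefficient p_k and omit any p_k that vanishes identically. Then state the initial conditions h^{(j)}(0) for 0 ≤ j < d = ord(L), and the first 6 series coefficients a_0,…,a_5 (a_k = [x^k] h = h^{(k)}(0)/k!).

f: a_k = 1, 1, 1, 1, 1, 1, …
Change of var in L_f (x↦r) gives L₀.
Derive L from L₀ (diff closure).
L = (5 + 6·x + 3·x^2) + (-1 + x + 3·x^2 + x^3)·Dx  (order 1).
h: a_k = 2, 10, 36, 116, 350, 1014, …
ICs: h(0) = 2.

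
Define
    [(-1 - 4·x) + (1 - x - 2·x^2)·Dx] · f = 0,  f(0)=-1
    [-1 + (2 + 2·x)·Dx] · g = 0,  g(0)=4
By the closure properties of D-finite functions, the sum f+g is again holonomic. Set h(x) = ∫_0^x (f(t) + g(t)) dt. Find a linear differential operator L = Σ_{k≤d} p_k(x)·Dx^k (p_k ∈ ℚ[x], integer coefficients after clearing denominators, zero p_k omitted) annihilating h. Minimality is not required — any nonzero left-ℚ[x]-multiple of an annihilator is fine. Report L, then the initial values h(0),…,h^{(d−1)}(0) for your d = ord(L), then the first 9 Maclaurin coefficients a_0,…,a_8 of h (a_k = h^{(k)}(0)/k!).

f: a_k = -1, -1, -3, -5, -11, -21, -43, -85, -171, …
g: a_k = 4, 2, -1/2, 1/4, -5/32, 7/64, -21/256, 33/512, -429/8192, …
f+g: L₀ = lclm(L_f,L_g), ord ≤ 1+1.
h=∫₀ˣh₀: take L = L₀·Dx.
L = (-13 - 26·x - 40·x^2)·Dx + (25 + 69·x + 144·x^2 + 100·x^3)·Dx^2 + (-2 - 20·x + 6·x^2 + 64·x^3 + 40·x^4)·Dx^3  (order 3).
h: a_k = 0, 3, 1/2, -7/6, -19/16, -357/160, -1337/384, -11029/1792, -43487/4096, …
ICs: h(0) = 0, h′(0) = 3, h′′(0) = 1.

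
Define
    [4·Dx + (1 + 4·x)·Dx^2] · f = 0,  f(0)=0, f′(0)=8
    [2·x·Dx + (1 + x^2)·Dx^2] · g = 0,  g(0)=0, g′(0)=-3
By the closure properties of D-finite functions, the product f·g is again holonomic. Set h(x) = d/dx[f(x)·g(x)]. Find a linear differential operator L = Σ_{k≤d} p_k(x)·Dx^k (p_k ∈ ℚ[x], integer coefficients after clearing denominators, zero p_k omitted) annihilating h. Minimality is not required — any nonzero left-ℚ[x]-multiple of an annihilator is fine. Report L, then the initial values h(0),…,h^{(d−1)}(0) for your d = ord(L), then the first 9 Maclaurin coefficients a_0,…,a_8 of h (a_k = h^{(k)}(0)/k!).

L = (144 + 896·x + 560·x^2 + 2304·x^3 + 1920·x^4 + 3328·x^5 + 256·x^7) + (132 + 304·x + 2252·x^2 + 4144·x^3 + 8896·x^4 + 5952·x^5 + 8960·x^6 + 192·x^7 + 896·x^8)·Dx + (72 + 376·x + 912·x^2 + 2808·x^3 + 3720·x^4 + 6288·x^5 + 3072·x^6 + 4368·x^7 + 192·x^8 + 512·x^9)·Dx^2 + (5 + 48·x + 178·x^2 + 416·x^3 + 729·x^4 + 720·x^5 + 1008·x^6 + 384·x^7 + 516·x^8 + 32·x^9 + 64·x^10)·Dx^3  (order 3).
h: a_k = 0, -48, 144, -480, 1840, -35728/5, 139216/5, -109248, 15074832/35, …
ICs: h(0) = 0, h′(0) = -48, h′′(0) = 288.

f: a_k = 0, 8, -16, 128/3, -128, 2048/5, -4096/3, 32768/7, -16384, …
g: a_k = 0, -3, 0, 1, 0, -3/5, 0, 3/7, 0, …
f·g: L₀ = L_f ⊗_s L_g, ord ≤ 2·2.
h=h₀': d/dx-closure on L₀ ⇒ L.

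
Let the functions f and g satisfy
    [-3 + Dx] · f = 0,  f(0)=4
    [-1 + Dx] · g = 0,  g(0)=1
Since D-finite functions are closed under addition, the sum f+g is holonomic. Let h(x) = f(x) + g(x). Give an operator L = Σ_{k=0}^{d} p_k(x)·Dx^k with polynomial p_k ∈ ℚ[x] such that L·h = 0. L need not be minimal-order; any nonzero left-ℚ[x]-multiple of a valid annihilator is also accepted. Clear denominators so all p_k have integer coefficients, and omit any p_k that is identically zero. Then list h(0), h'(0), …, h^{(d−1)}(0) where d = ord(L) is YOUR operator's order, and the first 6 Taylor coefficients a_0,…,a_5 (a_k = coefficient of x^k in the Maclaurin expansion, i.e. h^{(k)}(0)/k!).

L = 3 - 4·Dx + Dx^2  (order 2).
h: a_k = 5, 13, 37/2, 109/6, 325/24, 973/120, …
ICs: h(0) = 5, h′(0) = 13.

f: a_k = 4, 12, 18, 18, 27/2, 81/10, …
g: a_k = 1, 1, 1/2, 1/6, 1/24, 1/120, …
f+g: L₀ = lclm(L_f,L_g), ord ≤ 1+1.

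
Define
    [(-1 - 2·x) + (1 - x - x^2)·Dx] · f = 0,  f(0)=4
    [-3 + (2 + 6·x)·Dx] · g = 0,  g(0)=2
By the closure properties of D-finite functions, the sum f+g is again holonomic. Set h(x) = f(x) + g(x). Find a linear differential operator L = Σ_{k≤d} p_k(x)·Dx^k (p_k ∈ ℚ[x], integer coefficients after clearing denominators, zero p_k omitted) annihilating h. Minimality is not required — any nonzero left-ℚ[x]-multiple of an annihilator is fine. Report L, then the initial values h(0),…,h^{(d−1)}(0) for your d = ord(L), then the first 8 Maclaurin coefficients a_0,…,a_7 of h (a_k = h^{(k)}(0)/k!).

f: a_k = 4, 4, 8, 12, 20, 32, 52, 84, …
g: a_k = 2, 3, -9/4, 27/8, -405/64, 1701/128, -15309/512, 72171/1024, …
Sum ⇒ L₀ = lclm(L_f,L_g) in ℚ(x)⟨Dx⟩.
L = (-33 - 117·x - 117·x^2 - 90·x^3) + (25 + 102·x + 303·x^2 + 378·x^3 + 225·x^4)·Dx + (2 - 22·x - 90·x^2 + 38·x^3 + 198·x^4 + 90·x^5)·Dx^2  (order 2).
h: a_k = 6, 7, 23/4, 123/8, 875/64, 5797/128, 11315/512, 158187/1024, …
ICs: h(0) = 6, h′(0) = 7.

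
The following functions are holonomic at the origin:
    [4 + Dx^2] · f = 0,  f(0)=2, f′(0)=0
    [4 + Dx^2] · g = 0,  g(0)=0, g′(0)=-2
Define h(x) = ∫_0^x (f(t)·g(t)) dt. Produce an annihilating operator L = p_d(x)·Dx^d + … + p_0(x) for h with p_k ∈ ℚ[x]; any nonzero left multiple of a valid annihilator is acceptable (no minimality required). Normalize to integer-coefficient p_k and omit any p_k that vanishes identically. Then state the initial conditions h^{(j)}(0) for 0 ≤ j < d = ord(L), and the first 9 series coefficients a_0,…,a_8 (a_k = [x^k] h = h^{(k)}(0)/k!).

L = 16·Dx^2 + Dx^4  (order 4).
h: a_k = 0, 0, -2, 0, 8/3, 0, -64/45, 0, 128/315, …
ICs: h(0) = 0, h′(0) = 0, h′′(0) = -4, h′′′(0) = 0.

f: a_k = 2, 0, -4, 0, 4/3, 0, -8/45, 0, 4/315, …
g: a_k = 0, -2, 0, 4/3, 0, -4/15, 0, 8/315, 0, …
h₀=f·g: eliminate ⇒ L₀, order ≤ 2·2.
h=∫h₀ ⇒ L = L₀·Dx.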